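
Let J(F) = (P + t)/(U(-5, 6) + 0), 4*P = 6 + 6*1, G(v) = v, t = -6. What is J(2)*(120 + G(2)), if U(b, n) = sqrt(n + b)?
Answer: -366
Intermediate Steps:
P = 3 (P = (6 + 6*1)/4 = (6 + 6)/4 = (1/4)*12 = 3)
U(b, n) = sqrt(b + n)
J(F) = -3 (J(F) = (3 - 6)/(sqrt(-5 + 6) + 0) = -3/(sqrt(1) + 0) = -3/(1 + 0) = -3/1 = -3*1 = -3)
J(2)*(120 + G(2)) = -3*(120 + 2) = -3*122 = -366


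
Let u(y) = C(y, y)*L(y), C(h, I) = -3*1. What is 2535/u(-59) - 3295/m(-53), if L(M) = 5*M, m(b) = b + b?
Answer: 212319/6254 ≈ 33.949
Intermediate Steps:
m(b) = 2*b
C(h, I) = -3
u(y) = -15*y
2535/u(-59) - 3295/m(-53) = 2535/((-15*(-59))) - 3295/(2*(-53)) = 2535/885 - 3295/(-106) = 2535*(1/885) - 3295*(-1/106) = 169/59 + 3295/106 = 212319/6254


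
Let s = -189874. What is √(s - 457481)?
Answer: I*√647355 ≈ 804.58*I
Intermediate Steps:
√(s - 457481) = √(-189874 - 457481) = √(-647355) = I*√647355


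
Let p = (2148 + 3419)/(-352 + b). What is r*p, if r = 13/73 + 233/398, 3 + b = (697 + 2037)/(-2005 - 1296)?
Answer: -407649604061/34126508806 ≈ -11.945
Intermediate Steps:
b = -12637/3301 (b = -3 + (697 + 2037)/(-2005 - 1296) = -3 + 2734/(-3301) = -3 + 2734*(-1/3301) = -3 - 2734/3301 = -12637/3301 ≈ -3.8282)
r = 22183/29054 (r = 13*(1/73) + 233*(1/398) = 13/73 + 233/398 = 22183/29054 ≈ 0.76351)
p = -18376667/1174589 (p = (2148 + 3419)/(-352 - 12637/3301) = 5567/(-1174589/3301) = 5567*(-3301/1174589) = -18376667/1174589 ≈ -15.645)
r*p = (22183/29054)*(-18376667/1174589) = -407649604061/34126508806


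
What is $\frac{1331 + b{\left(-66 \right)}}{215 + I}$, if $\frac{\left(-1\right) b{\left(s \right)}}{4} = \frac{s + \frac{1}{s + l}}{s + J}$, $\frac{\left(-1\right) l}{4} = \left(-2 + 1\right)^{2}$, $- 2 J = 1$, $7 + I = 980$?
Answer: $\frac{686369}{614460} \approx 1.117$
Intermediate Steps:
$I = 973$ ($I = -7 + 980 = 973$)
$J = - \frac{1}{2}$ ($J = \left(- \frac{1}{2}\right) 1 = - \frac{1}{2} \approx -0.5$)
$l = -4$ ($l = - 4 \left(-2 + 1\right)^{2} = - 4 \left(-1\right)^{2} = \left(-4\right) 1 = -4$)
$b{\left(s \right)} = - \frac{4 \left(s + \frac{1}{-4 + s}\right)}{- \frac{1}{2} + s}$ ($b{\left(s \right)} = - 4 \frac{s + \frac{1}{s - 4}}{s - \frac{1}{2}} = - 4 \frac{s + \frac{1}{-4 + s}}{- \frac{1}{2} + s} = - \frac{4 \left(s + \frac{1}{-4 + s}\right)}{- \frac{1}{2} + s}$)
$\frac{1331 + b{\left(-66 \right)}}{215 + I} = \frac{1331 + \frac{8 \left(-1 - \left(-66\right)^{2} + 4 \left(-66\right)\right)}{4 - -594 + 2 \left(-66\right)^{2}}}{215 + 973} = \frac{1331 + \frac{8 \left(-1 - 4356 - 264\right)}{4 + 594 + 2 \cdot 4356}}{1188} = \left(1331 + \frac{8 \left(-1 - 4356 - 264\right)}{4 + 594 + 8712}\right) \frac{1}{1188} = \left(1331 + 8 \cdot \frac{1}{9310} \left(-4621\right)\right) \frac{1}{1188} = \left(1331 - \frac{18484}{4655}\right) \frac{1}{1188} = \frac{6177321}{4655} \cdot \frac{1}{1188} = \frac{686369}{614460}$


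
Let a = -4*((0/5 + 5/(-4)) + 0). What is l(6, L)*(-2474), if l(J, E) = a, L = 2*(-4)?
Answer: -12370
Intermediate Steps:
L = -8
a = 5 (a = -4*((0*(⅕) + 5*(-¼)) + 0) = -4*((0 - 5/4) + 0) = -4*(-5/4 + 0) = -4*(-5/4) = 5)
l(J, E) = 5
l(6, L)*(-2474) = 5*(-2474) = -12370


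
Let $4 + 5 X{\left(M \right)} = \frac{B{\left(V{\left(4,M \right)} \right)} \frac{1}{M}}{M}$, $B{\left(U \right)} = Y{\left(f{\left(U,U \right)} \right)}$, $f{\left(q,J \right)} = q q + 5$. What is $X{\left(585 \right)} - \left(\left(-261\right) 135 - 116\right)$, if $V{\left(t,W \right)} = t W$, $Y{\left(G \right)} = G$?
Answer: $\frac{12098817316}{342225} \approx 35353.0$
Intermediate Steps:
$f{\left(q,J \right)} = 5 + q^{2}$ ($f{\left(q,J \right)} = q^{2} + 5 = 5 + q^{2}$)
$V{\left(t,W \right)} = W t$
$B{\left(U \right)} = 5 + U^{2}$
$X{\left(M \right)} = - \frac{4}{5} + \frac{5 + 16 M^{2}}{5 M^{2}}$ ($X{\left(M \right)} = - \frac{4}{5} + \frac{\frac{5 + \left(M 4\right)^{2}}{M} \frac{1}{M}}{5} = - \frac{4}{5} + \frac{\frac{5 + \left(4 M\right)^{2}}{M} \frac{1}{M}}{5} = - \frac{4}{5} + \frac{\frac{5 + 16 M^{2}}{M} \frac{1}{M}}{5} = - \frac{4}{5} + \frac{\frac{1}{M^{2}} \left(5 + 16 M^{2}\right)}{5} = - \frac{4}{5} + \frac{5 + 16 M^{2}}{5 M^{2}}$)
$X{\left(585 \right)} - \left(\left(-261\right) 135 - 116\right) = \left(\frac{12}{5} + \frac{1}{342225}\right) - \left(\left(-261\right) 135 - 116\right) = \left(\frac{12}{5} + \frac{1}{342225}\right) - \left(-35235 - 116\right) = \frac{821341}{342225} - -35351 = \frac{821341}{342225} + 35351 = \frac{12098817316}{342225}$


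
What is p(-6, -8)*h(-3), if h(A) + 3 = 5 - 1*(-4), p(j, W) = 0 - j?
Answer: 36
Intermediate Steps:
p(j, W) = -j
h(A) = 6 (h(A) = -3 + (5 - 1*(-4)) = -3 + (5 + 4) = -3 + 9 = 6)
p(-6, -8)*h(-3) = -1*(-6)*6 = 6*6 = 36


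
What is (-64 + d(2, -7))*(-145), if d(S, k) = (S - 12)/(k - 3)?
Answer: 9135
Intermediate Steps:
d(S, k) = (-12 + S)/(-3 + k)
(-64 + d(2, -7))*(-145) = (-64 + (-12 + 2)/(-3 - 7))*(-145) = (-64 - 10/(-10))*(-145) = (-64 - ⅒*(-10))*(-145) = (-64 + 1)*(-145) = -63*(-145) = 9135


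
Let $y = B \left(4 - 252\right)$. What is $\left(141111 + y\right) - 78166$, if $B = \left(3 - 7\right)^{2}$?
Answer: $58977$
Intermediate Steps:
$B = 16$ ($B = \left(-4\right)^{2} = 16$)
$y = -3968$ ($y = 16 \left(4 - 252\right) = 16 \left(-248\right) = -3968$)
$\left(141111 + y\right) - 78166 = \left(141111 - 3968\right) - 78166 = 137143 - 78166 = 58977$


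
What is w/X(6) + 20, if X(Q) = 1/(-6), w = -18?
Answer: 128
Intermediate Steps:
X(Q) = -⅙
w/X(6) + 20 = -18/(-⅙) + 20 = -18*(-6) + 20 = 108 + 20 = 128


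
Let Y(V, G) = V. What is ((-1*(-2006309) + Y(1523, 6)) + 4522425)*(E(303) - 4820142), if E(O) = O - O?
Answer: -31476766036494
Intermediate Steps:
E(O) = 0
((-1*(-2006309) + Y(1523, 6)) + 4522425)*(E(303) - 4820142) = ((-1*(-2006309) + 1523) + 4522425)*(0 - 4820142) = ((2006309 + 1523) + 4522425)*(-4820142) = (2007832 + 4522425)*(-4820142) = 6530257*(-4820142) = -31476766036494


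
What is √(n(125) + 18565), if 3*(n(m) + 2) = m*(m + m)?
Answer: √260817/3 ≈ 170.23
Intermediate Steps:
n(m) = -2 + 2*m²/3 (n(m) = -2 + (m*(m + m))/3 = -2 + (m*(2*m))/3 = -2 + (2*m²)/3 = -2 + 2*m²/3)
√(n(125) + 18565) = √((-2 + (⅔)*125²) + 18565) = √((-2 + (⅔)*15625) + 18565) = √((-2 + 31250/3) + 18565) = √(31244/3 + 18565) = √(86939/3) = √260817/3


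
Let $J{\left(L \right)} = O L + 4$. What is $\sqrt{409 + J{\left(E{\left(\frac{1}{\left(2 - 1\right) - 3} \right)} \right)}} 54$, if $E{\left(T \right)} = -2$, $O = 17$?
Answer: $54 \sqrt{379} \approx 1051.3$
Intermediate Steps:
$J{\left(L \right)} = 4 + 17 L$ ($J{\left(L \right)} = 17 L + 4 = 4 + 17 L$)
$\sqrt{409 + J{\left(E{\left(\frac{1}{\left(2 - 1\right) - 3} \right)} \right)}} 54 = \sqrt{409 + \left(4 + 17 \left(-2\right)\right)} 54 = \sqrt{409 + \left(4 - 34\right)} 54 = \sqrt{409 - 30} \cdot 54 = \sqrt{379} \cdot 54 = 54 \sqrt{379}$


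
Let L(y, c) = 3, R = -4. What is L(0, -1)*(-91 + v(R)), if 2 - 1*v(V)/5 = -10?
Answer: -93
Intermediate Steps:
v(V) = 60 (v(V) = 10 - 5*(-10) = 10 + 50 = 60)
L(0, -1)*(-91 + v(R)) = 3*(-91 + 60) = 3*(-31) = -93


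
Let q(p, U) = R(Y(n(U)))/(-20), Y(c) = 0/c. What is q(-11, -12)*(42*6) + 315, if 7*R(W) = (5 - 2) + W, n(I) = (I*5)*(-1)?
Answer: 1548/5 ≈ 309.60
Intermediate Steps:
n(I) = -5*I (n(I) = (5*I)*(-1) = -5*I)
Y(c) = 0
R(W) = 3/7 + W/7 (R(W) = ((5 - 2) + W)/7 = (3 + W)/7 = 3/7 + W/7)
q(p, U) = -3/140 (q(p, U) = (3/7 + (⅐)*0)/(-20) = (3/7 + 0)*(-1/20) = (3/7)*(-1/20) = -3/140)
q(-11, -12)*(42*6) + 315 = -9*6/10 + 315 = -3/140*252 + 315 = -27/5 + 315 = 1548/5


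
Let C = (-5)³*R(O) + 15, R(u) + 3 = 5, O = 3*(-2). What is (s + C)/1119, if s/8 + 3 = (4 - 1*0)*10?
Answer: 61/1119 ≈ 0.054513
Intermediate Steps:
O = -6
R(u) = 2 (R(u) = -3 + 5 = 2)
s = 296 (s = -24 + 8*((4 - 1*0)*10) = -24 + 8*((4 + 0)*10) = -24 + 8*(4*10) = -24 + 8*40 = -24 + 320 = 296)
C = -235 (C = (-5)³*2 + 15 = -125*2 + 15 = -250 + 15 = -235)
(s + C)/1119 = (296 - 235)/1119 = 61*(1/1119) = 61/1119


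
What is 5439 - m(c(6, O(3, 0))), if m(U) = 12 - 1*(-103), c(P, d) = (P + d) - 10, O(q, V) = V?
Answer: 5324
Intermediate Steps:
c(P, d) = -10 + P + d
m(U) = 115 (m(U) = 12 + 103 = 115)
5439 - m(c(6, O(3, 0))) = 5439 - 1*115 = 5439 - 115 = 5324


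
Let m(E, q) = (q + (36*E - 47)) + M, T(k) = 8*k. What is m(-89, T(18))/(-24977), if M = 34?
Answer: 3073/24977 ≈ 0.12303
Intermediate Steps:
m(E, q) = -13 + q + 36*E (m(E, q) = (q + (36*E - 47)) + 34 = (q + (-47 + 36*E)) + 34 = (-47 + q + 36*E) + 34 = -13 + q + 36*E)
m(-89, T(18))/(-24977) = (-13 + 8*18 + 36*(-89))/(-24977) = (-13 + 144 - 3204)*(-1/24977) = -3073*(-1/24977) = 3073/24977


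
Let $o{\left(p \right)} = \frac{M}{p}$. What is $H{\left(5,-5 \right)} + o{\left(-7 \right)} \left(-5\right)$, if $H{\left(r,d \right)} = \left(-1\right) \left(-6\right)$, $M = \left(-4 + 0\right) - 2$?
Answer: $\frac{12}{7} \approx 1.7143$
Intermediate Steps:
$M = -6$ ($M = -4 - 2 = -6$)
$H{\left(r,d \right)} = 6$
$o{\left(p \right)} = - \frac{6}{p}$
$H{\left(5,-5 \right)} + o{\left(-7 \right)} \left(-5\right) = 6 + - \frac{6}{-7} \left(-5\right) = 6 + \left(-6\right) \left(- \frac{1}{7}\right) \left(-5\right) = 6 + \frac{6}{7} \left(-5\right) = 6 - \frac{30}{7} = \frac{12}{7}$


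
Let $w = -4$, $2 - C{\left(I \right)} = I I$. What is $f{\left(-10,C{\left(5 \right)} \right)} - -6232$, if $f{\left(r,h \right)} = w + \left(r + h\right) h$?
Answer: $6987$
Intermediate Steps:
$C{\left(I \right)} = 2 - I^{2}$ ($C{\left(I \right)} = 2 - I I = 2 - I^{2}$)
$f{\left(r,h \right)} = -4 + h \left(h + r\right)$ ($f{\left(r,h \right)} = -4 + \left(r + h\right) h = -4 + \left(h + r\right) h = -4 + h \left(h + r\right)$)
$f{\left(-10,C{\left(5 \right)} \right)} - -6232 = \left(-4 + \left(2 - 5^{2}\right)^{2} + \left(2 - 5^{2}\right) \left(-10\right)\right) - -6232 = \left(-4 + \left(2 - 25\right)^{2} + \left(2 - 25\right) \left(-10\right)\right) + 6232 = \left(-4 + \left(-23\right)^{2} - -230\right) + 6232 = \left(-4 + 529 + 230\right) + 6232 = 755 + 6232 = 6987$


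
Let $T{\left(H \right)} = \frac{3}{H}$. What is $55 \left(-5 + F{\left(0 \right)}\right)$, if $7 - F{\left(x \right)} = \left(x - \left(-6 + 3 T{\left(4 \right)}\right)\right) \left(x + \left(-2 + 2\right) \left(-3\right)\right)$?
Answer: $110$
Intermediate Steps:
$F{\left(x \right)} = 7 - x \left(\frac{15}{4} + x\right)$ ($F{\left(x \right)} = 7 - \left(x + \left(6 - 3 \cdot \frac{3}{4}\right)\right) \left(x + \left(-2 + 2\right) \left(-3\right)\right) = 7 - \left(x + \left(6 - 3 \cdot 3 \cdot \frac{1}{4}\right)\right) \left(x + 0 \left(-3\right)\right) = 7 - \left(x + \left(6 - \frac{9}{4}\right)\right) \left(x + 0\right) = 7 - \left(x + \left(6 - \frac{9}{4}\right)\right) x = 7 - \left(x + \frac{15}{4}\right) x = 7 - \left(\frac{15}{4} + x\right) x = 7 - x \left(\frac{15}{4} + x\right)$)
$55 \left(-5 + F{\left(0 \right)}\right) = 55 \left(-5 - -7\right) = 55 \left(-5 + \left(7 - 0 + 0\right)\right) = 55 \left(-5 + \left(7 + 0 + 0\right)\right) = 55 \left(-5 + 7\right) = 55 \cdot 2 = 110$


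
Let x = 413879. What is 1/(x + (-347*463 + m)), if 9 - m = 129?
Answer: 1/253098 ≈ 3.9510e-6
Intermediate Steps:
m = -120 (m = 9 - 1*129 = 9 - 129 = -120)
1/(x + (-347*463 + m)) = 1/(413879 + (-347*463 - 120)) = 1/(413879 + (-160661 - 120)) = 1/(413879 - 160781) = 1/253098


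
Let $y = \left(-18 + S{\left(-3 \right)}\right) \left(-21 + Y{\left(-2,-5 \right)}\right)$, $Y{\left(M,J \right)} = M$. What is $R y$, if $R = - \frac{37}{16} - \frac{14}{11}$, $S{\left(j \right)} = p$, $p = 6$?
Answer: $- \frac{43539}{44} \approx -989.52$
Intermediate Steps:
$S{\left(j \right)} = 6$
$R = - \frac{631}{176}$ ($R = \left(-37\right) \frac{1}{16} - \frac{14}{11} = - \frac{37}{16} - \frac{14}{11} = - \frac{631}{176} \approx -3.5852$)
$y = 276$ ($y = \left(-18 + 6\right) \left(-21 - 2\right) = \left(-12\right) \left(-23\right) = 276$)
$R y = \left(- \frac{631}{176}\right) 276 = - \frac{43539}{44}$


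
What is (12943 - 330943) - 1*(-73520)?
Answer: -244480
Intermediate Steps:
(12943 - 330943) - 1*(-73520) = -318000 + 73520 = -244480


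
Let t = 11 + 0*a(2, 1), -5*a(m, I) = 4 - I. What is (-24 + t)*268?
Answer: -3484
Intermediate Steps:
a(m, I) = -⅘ + I/5 (a(m, I) = -(4 - I)/5 = -⅘ + I/5)
t = 11 (t = 11 + 0*(-⅘ + (⅕)*1) = 11 + 0*(-⅘ + ⅕) = 11 + 0*(-⅗) = 11 + 0 = 11)
(-24 + t)*268 = (-24 + 11)*268 = -13*268 = -3484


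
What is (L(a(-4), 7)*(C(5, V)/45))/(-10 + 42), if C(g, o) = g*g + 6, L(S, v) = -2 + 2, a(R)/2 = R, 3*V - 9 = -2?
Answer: 0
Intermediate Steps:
V = 7/3 (V = 3 + (⅓)*(-2) = 3 - ⅔ = 7/3 ≈ 2.3333)
a(R) = 2*R
L(S, v) = 0
C(g, o) = 6 + g² (C(g, o) = g² + 6 = 6 + g²)
(L(a(-4), 7)*(C(5, V)/45))/(-10 + 42) = (0*((6 + 5²)/45))/(-10 + 42) = (0*((6 + 25)*(1/45)))/32 = (0*(31*(1/45)))*(1/32) = (0*(31/45))*(1/32) = 0*(1/32) = 0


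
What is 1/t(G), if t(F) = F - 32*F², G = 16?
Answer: -1/8176 ≈ -0.00012231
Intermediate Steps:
1/t(G) = 1/(16*(1 - 32*16)) = 1/(16*(1 - 512)) = 1/(16*(-511)) = 1/(-8176) = -1/8176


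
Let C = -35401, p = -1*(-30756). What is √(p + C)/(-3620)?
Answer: -I*√4645/3620 ≈ -0.018827*I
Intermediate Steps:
p = 30756
√(p + C)/(-3620) = √(30756 - 35401)/(-3620) = √(-4645)*(-1/3620) = (I*√4645)*(-1/3620) = -I*√4645/3620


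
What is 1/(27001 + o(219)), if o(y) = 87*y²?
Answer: 1/4199608 ≈ 2.3812e-7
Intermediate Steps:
1/(27001 + o(219)) = 1/(27001 + 87*219²) = 1/(27001 + 87*47961) = 1/(27001 + 4172607) = 1/4199608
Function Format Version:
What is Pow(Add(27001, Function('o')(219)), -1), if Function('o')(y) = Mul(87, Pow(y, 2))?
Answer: Rational(1, 4199608) ≈ 2.3812e-7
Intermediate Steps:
Pow(Add(27001, Function('o')(219)), -1) = Pow(Add(27001, Mul(87, Pow(219, 2))), -1) = Pow(Add(27001, Mul(87, 47961)), -1) = Pow(Add(27001, 4172607), -1) = Pow(4199608, -1) = Rational(1, 4199608)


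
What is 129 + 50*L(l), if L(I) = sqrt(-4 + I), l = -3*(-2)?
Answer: 129 + 50*sqrt(2) ≈ 199.71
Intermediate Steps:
l = 6
129 + 50*L(l) = 129 + 50*sqrt(-4 + 6) = 129 + 50*sqrt(2)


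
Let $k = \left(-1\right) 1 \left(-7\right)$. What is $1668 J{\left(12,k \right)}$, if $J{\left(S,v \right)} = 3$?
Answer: $5004$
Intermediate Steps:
$k = 7$ ($k = \left(-1\right) \left(-7\right) = 7$)
$1668 J{\left(12,k \right)} = 1668 \cdot 3 = 5004$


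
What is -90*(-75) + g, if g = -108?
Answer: 6642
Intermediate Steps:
-90*(-75) + g = -90*(-75) - 108 = 6750 - 108 = 6642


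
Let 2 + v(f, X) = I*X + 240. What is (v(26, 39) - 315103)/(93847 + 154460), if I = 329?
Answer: -100678/82769 ≈ -1.2164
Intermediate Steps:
v(f, X) = 238 + 329*X (v(f, X) = -2 + (329*X + 240) = -2 + (240 + 329*X) = 238 + 329*X)
(v(26, 39) - 315103)/(93847 + 154460) = ((238 + 329*39) - 315103)/(93847 + 154460) = ((238 + 12831) - 315103)/248307 = (13069 - 315103)*(1/248307) = -302034*1/248307 = -100678/82769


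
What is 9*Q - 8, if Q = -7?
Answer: -71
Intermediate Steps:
9*Q - 8 = 9*(-7) - 8 = -63 - 8 = -71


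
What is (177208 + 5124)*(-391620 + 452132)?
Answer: 11033273984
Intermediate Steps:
(177208 + 5124)*(-391620 + 452132) = 182332*60512 = 11033273984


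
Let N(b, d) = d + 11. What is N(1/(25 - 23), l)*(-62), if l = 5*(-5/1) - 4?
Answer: 1116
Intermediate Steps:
l = -29 (l = 5*(-5*1) - 4 = 5*(-5) - 4 = -25 - 4 = -29)
N(b, d) = 11 + d
N(1/(25 - 23), l)*(-62) = (11 - 29)*(-62) = -18*(-62) = 1116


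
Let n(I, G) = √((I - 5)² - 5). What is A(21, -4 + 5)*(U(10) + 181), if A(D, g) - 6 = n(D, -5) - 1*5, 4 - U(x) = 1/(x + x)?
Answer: 3699/20 + 3699*√251/20 ≈ 3115.1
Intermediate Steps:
U(x) = 4 - 1/(2*x) (U(x) = 4 - 1/(x + x) = 4 - 1/(2*x))
n(I, G) = √(-5 + (-5 + I)²) (n(I, G) = √((-5 + I)² - 5) = √(-5 + (-5 + I)²))
A(D, g) = 1 + √(-5 + (-5 + D)²) (A(D, g) = 6 + (√(-5 + (-5 + D)²) - 1*5) = 6 + (√(-5 + (-5 + D)²) - 5) = 6 + (-5 + √(-5 + (-5 + D)²)) = 1 + √(-5 + (-5 + D)²))
A(21, -4 + 5)*(U(10) + 181) = (1 + √(-5 + (-5 + 21)²))*((4 - ½/10) + 181) = (1 + √(-5 + 16²))*((4 - ½*⅒) + 181) = (1 + √(-5 + 256))*((4 - 1/20) + 181) = (1 + √251)*(79/20 + 181) = (1 + √251)*(3699/20) = 3699/20 + 3699*√251/20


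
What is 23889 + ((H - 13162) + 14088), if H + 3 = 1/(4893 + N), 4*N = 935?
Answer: 508819688/20507 ≈ 24812.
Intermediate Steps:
N = 935/4 (N = (1/4)*935 = 935/4 ≈ 233.75)
H = -61517/20507 (H = -3 + 1/(4893 + 935/4) = -3 + 1/(20507/4) = -3 + 4/20507 = -61517/20507 ≈ -2.9998)
23889 + ((H - 13162) + 14088) = 23889 + ((-61517/20507 - 13162) + 14088) = 23889 + (-269974651/20507 + 14088) = 23889 + 18927965/20507 = 508819688/20507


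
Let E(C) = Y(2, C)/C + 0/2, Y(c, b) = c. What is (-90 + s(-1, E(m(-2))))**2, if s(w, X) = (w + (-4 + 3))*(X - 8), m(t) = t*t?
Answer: 5625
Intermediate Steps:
m(t) = t**2
E(C) = 2/C (E(C) = 2/C + 0/2 = 2/C + 0*(1/2) = 2/C + 0 = 2/C)
s(w, X) = (-1 + w)*(-8 + X) (s(w, X) = (w - 1)*(-8 + X) = (-1 + w)*(-8 + X))
(-90 + s(-1, E(m(-2))))**2 = (-90 + (8 - 2/((-2)**2) - 8*(-1) + (2/((-2)**2))*(-1)))**2 = (-90 + (8 - 2/4 + 8 + (2/4)*(-1)))**2 = (-90 + (8 - 2/4 + 8 + (2*(1/4))*(-1)))**2 = (-90 + (8 - 1*1/2 + 8 + (1/2)*(-1)))**2 = (-90 + (8 - 1/2 + 8 - 1/2))**2 = (-90 + 15)**2 = (-75)**2 = 5625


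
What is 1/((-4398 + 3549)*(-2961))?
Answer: 1/2513889 ≈ 3.9779e-7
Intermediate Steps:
1/((-4398 + 3549)*(-2961)) = -1/2961/(-849) = -1/849*(-1/2961) = 1/2513889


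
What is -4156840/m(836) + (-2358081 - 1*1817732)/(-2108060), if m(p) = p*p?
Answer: -365275570497/92082168860 ≈ -3.9668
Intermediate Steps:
m(p) = p²
-4156840/m(836) + (-2358081 - 1*1817732)/(-2108060) = -4156840/(836²) + (-2358081 - 1*1817732)/(-2108060) = -4156840/698896 + (-2358081 - 1817732)*(-1/2108060) = -4156840*1/698896 - 4175813*(-1/2108060) = -519605/87362 + 4175813/2108060 = -365275570497/92082168860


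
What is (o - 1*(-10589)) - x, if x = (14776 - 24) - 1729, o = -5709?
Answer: -8143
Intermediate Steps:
x = 13023 (x = 14752 - 1729 = 13023)
(o - 1*(-10589)) - x = (-5709 - 1*(-10589)) - 1*13023 = (-5709 + 10589) - 13023 = 4880 - 13023 = -8143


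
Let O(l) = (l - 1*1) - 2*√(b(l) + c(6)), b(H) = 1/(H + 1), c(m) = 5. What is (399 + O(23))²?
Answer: 1063567/6 - 4631*√6/3 ≈ 1.7348e+5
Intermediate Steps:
b(H) = 1/(1 + H)
O(l) = -1 + l - 2*√(5 + 1/(1 + l)) (O(l) = (l - 1*1) - 2*√(1/(1 + l) + 5) = (l - 1) - 2*√(5 + 1/(1 + l)) = (-1 + l) - 2*√(5 + 1/(1 + l)) = -1 + l - 2*√(5 + 1/(1 + l)))
(399 + O(23))² = (399 + (-1 + 23 - 2*√(6 + 5*23)/√(1 + 23)))² = (399 + (-1 + 23 - 2*√6*√(6 + 115)/12))² = (399 + (-1 + 23 - 2*11*√6/12))² = (399 + (-1 + 23 - 11*√6/6))² = (399 + (22 - 11*√6/6))² = (421 - 11*√6/6)²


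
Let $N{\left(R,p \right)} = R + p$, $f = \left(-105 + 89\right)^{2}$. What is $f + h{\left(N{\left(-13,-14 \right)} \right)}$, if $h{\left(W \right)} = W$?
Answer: $229$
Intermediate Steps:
$f = 256$ ($f = \left(-16\right)^{2} = 256$)
$f + h{\left(N{\left(-13,-14 \right)} \right)} = 256 - 27 = 229$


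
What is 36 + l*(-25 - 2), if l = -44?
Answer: 1224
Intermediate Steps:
36 + l*(-25 - 2) = 36 - 44*(-25 - 2) = 36 - 44*(-27) = 36 + 1188 = 1224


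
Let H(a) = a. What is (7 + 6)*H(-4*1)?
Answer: -52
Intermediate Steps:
(7 + 6)*H(-4*1) = (7 + 6)*(-4*1) = 13*(-4) = -52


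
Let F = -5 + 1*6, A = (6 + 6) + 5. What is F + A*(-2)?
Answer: -33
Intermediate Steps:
A = 17 (A = 12 + 5 = 17)
F = 1 (F = -5 + 6 = 1)
F + A*(-2) = 1 + 17*(-2) = 1 - 34 = -33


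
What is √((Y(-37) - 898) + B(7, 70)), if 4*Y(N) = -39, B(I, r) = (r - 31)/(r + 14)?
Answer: I*√44457/7 ≈ 30.121*I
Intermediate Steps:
B(I, r) = (-31 + r)/(14 + r)
Y(N) = -39/4 (Y(N) = (¼)*(-39) = -39/4)
√((Y(-37) - 898) + B(7, 70)) = √((-39/4 - 898) + (-31 + 70)/(14 + 70)) = √(-3631/4 + 39/84) = √(-3631/4 + (1/84)*39) = √(-3631/4 + 13/28) = √(-6351/7) = I*√44457/7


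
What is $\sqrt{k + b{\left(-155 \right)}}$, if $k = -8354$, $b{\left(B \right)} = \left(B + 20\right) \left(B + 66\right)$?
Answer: $\sqrt{3661} \approx 60.506$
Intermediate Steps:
$b{\left(B \right)} = \left(20 + B\right) \left(66 + B\right)$
$\sqrt{k + b{\left(-155 \right)}} = \sqrt{-8354 + \left(1320 + \left(-155\right)^{2} + 86 \left(-155\right)\right)} = \sqrt{-8354 + \left(1320 + 24025 - 13330\right)} = \sqrt{-8354 + 12015} = \sqrt{3661}$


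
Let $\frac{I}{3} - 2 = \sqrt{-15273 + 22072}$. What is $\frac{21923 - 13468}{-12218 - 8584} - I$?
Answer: $- \frac{133267}{20802} - 3 \sqrt{6799} \approx -253.77$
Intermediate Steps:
$I = 6 + 3 \sqrt{6799}$ ($I = 6 + 3 \sqrt{-15273 + 22072} = 6 + 3 \sqrt{6799} \approx 253.37$)
$\frac{21923 - 13468}{-12218 - 8584} - I = \frac{21923 - 13468}{-12218 - 8584} - \left(6 + 3 \sqrt{6799}\right) = \frac{8455}{-20802} - \left(6 + 3 \sqrt{6799}\right) = 8455 \left(- \frac{1}{20802}\right) - \left(6 + 3 \sqrt{6799}\right) = - \frac{8455}{20802} - \left(6 + 3 \sqrt{6799}\right) = - \frac{133267}{20802} - 3 \sqrt{6799}$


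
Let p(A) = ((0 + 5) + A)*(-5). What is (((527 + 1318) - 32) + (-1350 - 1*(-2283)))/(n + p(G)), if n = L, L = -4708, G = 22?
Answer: -2746/4843 ≈ -0.56700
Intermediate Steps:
n = -4708
p(A) = -25 - 5*A (p(A) = (5 + A)*(-5) = -25 - 5*A)
(((527 + 1318) - 32) + (-1350 - 1*(-2283)))/(n + p(G)) = (((527 + 1318) - 32) + (-1350 - 1*(-2283)))/(-4708 + (-25 - 5*22)) = ((1845 - 32) + (-1350 + 2283))/(-4708 + (-25 - 110)) = (1813 + 933)/(-4708 - 135) = 2746/(-4843) = 2746*(-1/4843) = -2746/4843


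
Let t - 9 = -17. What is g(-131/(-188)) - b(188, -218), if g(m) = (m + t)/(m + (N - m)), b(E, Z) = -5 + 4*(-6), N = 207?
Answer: 1127191/38916 ≈ 28.965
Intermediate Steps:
b(E, Z) = -29 (b(E, Z) = -5 - 24 = -29)
t = -8 (t = 9 - 17 = -8)
g(m) = -8/207 + m/207 (g(m) = (m - 8)/(m + (207 - m)) = (-8 + m)/207 = (-8 + m)*(1/207) = -8/207 + m/207)
g(-131/(-188)) - b(188, -218) = (-8/207 + (-131/(-188))/207) - 1*(-29) = (-8/207 + (-131*(-1/188))/207) + 29 = (-8/207 + (1/207)*(131/188)) + 29 = (-8/207 + 131/38916) + 29 = -1373/38916 + 29 = 1127191/38916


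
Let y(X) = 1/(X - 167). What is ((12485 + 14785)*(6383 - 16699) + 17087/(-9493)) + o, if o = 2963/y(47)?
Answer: -2673920666927/9493 ≈ -2.8167e+8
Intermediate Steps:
y(X) = 1/(-167 + X)
o = -355560 (o = 2963/(1/(-167 + 47)) = 2963/(1/(-120)) = 2963/(-1/120) = 2963*(-120) = -355560)
((12485 + 14785)*(6383 - 16699) + 17087/(-9493)) + o = ((12485 + 14785)*(6383 - 16699) + 17087/(-9493)) - 355560 = (27270*(-10316) + 17087*(-1/9493)) - 355560 = (-281317320 - 17087/9493) - 355560 = -2670545335847/9493 - 355560 = -2673920666927/9493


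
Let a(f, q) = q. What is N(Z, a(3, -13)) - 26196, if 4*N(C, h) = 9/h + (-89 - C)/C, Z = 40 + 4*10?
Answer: -108978277/4160 ≈ -26197.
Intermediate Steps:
Z = 80 (Z = 40 + 40 = 80)
N(C, h) = 9/(4*h) + (-89 - C)/(4*C) (N(C, h) = (9/h + (-89 - C)/C)/4 = 9/(4*h) + (-89 - C)/(4*C))
N(Z, a(3, -13)) - 26196 = (-1/4 - 89/4/80 + (9/4)/(-13)) - 26196 = (-1/4 - 89/4*1/80 + (9/4)*(-1/13)) - 26196 = (-1/4 - 89/320 - 9/52) - 26196 = -2917/4160 - 26196 = -108978277/4160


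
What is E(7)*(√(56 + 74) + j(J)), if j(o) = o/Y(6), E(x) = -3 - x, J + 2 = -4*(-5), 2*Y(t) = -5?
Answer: 72 - 10*√130 ≈ -42.018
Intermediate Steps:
Y(t) = -5/2 (Y(t) = (½)*(-5) = -5/2)
J = 18 (J = -2 - 4*(-5) = -2 + 20 = 18)
j(o) = -2*o/5 (j(o) = o/(-5/2) = o*(-⅖) = -2*o/5)
E(7)*(√(56 + 74) + j(J)) = (-3 - 1*7)*(√(56 + 74) - ⅖*18) = (-3 - 7)*(√130 - 36/5) = -10*(-36/5 + √130) = 72 - 10*√130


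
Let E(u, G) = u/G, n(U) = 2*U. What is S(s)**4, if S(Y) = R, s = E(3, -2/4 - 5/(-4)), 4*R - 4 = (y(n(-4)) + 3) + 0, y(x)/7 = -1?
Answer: 0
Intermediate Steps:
y(x) = -7 (y(x) = 7*(-1) = -7)
R = 0 (R = 1 + ((-7 + 3) + 0)/4 = 1 + (-4 + 0)/4 = 1 + (1/4)*(-4) = 1 - 1 = 0)
s = 4 (s = 3/(-2/4 - 5/(-4)) = 3/(-2*1/4 - 5*(-1/4)) = 3/(-1/2 + 5/4) = 3/(3/4) = 3*(4/3) = 4)
S(Y) = 0
S(s)**4 = 0**4 = 0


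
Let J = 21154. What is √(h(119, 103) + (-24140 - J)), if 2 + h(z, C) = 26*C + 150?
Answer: 2*I*√10617 ≈ 206.08*I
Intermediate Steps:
h(z, C) = 148 + 26*C (h(z, C) = -2 + (26*C + 150) = -2 + (150 + 26*C) = 148 + 26*C)
√(h(119, 103) + (-24140 - J)) = √((148 + 26*103) + (-24140 - 1*21154)) = √((148 + 2678) + (-24140 - 21154)) = √(2826 - 45294) = √(-42468) = 2*I*√10617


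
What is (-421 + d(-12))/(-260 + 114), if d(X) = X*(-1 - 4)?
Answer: 361/146 ≈ 2.4726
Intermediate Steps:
d(X) = -5*X (d(X) = X*(-5) = -5*X)
(-421 + d(-12))/(-260 + 114) = (-421 - 5*(-12))/(-260 + 114) = (-421 + 60)/(-146) = -361*(-1/146) = 361/146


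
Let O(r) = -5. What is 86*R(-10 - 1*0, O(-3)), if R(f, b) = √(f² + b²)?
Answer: 430*√5 ≈ 961.51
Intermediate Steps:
R(f, b) = √(b² + f²)
86*R(-10 - 1*0, O(-3)) = 86*√((-5)² + (-10 - 1*0)²) = 86*√(25 + (-10 + 0)²) = 86*√(25 + (-10)²) = 86*√(25 + 100) = 86*√125 = 86*(5*√5) = 430*√5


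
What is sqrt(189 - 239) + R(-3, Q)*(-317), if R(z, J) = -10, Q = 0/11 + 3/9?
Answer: 3170 + 5*I*sqrt(2) ≈ 3170.0 + 7.0711*I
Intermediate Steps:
Q = 1/3 (Q = 0*(1/11) + 3*(1/9) = 0 + 1/3 = 1/3 ≈ 0.33333)
sqrt(189 - 239) + R(-3, Q)*(-317) = sqrt(189 - 239) - 10*(-317) = sqrt(-50) + 3170 = 5*I*sqrt(2) + 3170 = 3170 + 5*I*sqrt(2)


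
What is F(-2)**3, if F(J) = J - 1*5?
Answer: -343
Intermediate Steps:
F(J) = -5 + J (F(J) = J - 5 = -5 + J)
F(-2)**3 = (-5 - 2)**3 = (-7)**3 = -343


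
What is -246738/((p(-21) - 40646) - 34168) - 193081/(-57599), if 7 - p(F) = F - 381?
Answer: 28578053867/4285653595 ≈ 6.6683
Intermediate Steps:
p(F) = 388 - F (p(F) = 7 - (F - 381) = 7 - (-381 + F) = 7 + (381 - F) = 388 - F)
-246738/((p(-21) - 40646) - 34168) - 193081/(-57599) = -246738/(((388 - 1*(-21)) - 40646) - 34168) - 193081/(-57599) = -246738/(((388 + 21) - 40646) - 34168) - 193081*(-1/57599) = -246738/((409 - 40646) - 34168) + 193081/57599 = -246738/(-40237 - 34168) + 193081/57599 = -246738/(-74405) + 193081/57599 = -246738*(-1/74405) + 193081/57599 = 246738/74405 + 193081/57599 = 28578053867/4285653595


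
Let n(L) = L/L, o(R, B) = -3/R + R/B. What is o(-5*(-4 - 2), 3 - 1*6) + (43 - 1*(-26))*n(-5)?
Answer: 589/10 ≈ 58.900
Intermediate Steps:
n(L) = 1
o(-5*(-4 - 2), 3 - 1*6) + (43 - 1*(-26))*n(-5) = (-3*(-1/(5*(-4 - 2))) + (-5*(-4 - 2))/(3 - 1*6)) + (43 - 1*(-26))*1 = (-3/((-5*(-6))) + (-5*(-6))/(3 - 6)) + (43 + 26)*1 = (-3/30 + 30/(-3)) + 69*1 = (-3*1/30 + 30*(-⅓)) + 69 = (-⅒ - 10) + 69 = -101/10 + 69 = 589/10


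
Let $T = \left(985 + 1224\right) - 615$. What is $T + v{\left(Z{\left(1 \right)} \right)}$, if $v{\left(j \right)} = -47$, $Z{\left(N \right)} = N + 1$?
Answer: $1547$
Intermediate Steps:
$Z{\left(N \right)} = 1 + N$
$T = 1594$ ($T = 2209 - 615 = 1594$)
$T + v{\left(Z{\left(1 \right)} \right)} = 1594 - 47 = 1547$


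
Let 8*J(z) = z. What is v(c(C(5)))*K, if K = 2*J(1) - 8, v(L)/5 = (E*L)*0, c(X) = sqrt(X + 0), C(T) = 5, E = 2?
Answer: 0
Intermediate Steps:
c(X) = sqrt(X)
J(z) = z/8
v(L) = 0 (v(L) = 5*((2*L)*0) = 5*0 = 0)
K = -31/4 (K = 2*((1/8)*1) - 8 = 2*(1/8) - 8 = 1/4 - 8 = -31/4 ≈ -7.7500)
v(c(C(5)))*K = 0*(-31/4) = 0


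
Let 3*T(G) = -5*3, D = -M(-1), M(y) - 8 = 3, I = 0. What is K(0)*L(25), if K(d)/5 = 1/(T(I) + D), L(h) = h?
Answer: -125/16 ≈ -7.8125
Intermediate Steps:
M(y) = 11 (M(y) = 8 + 3 = 11)
D = -11 (D = -1*11 = -11)
T(G) = -5 (T(G) = (-5*3)/3 = (⅓)*(-15) = -5)
K(d) = -5/16 (K(d) = 5/(-5 - 11) = 5/(-16) = 5*(-1/16) = -5/16)
K(0)*L(25) = -5/16*25 = -125/16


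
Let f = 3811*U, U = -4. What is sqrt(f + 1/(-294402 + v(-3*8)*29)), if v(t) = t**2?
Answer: I*sqrt(1175559036063474)/277698 ≈ 123.47*I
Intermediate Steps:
f = -15244 (f = 3811*(-4) = -15244)
sqrt(f + 1/(-294402 + v(-3*8)*29)) = sqrt(-15244 + 1/(-294402 + (-3*8)**2*29)) = sqrt(-15244 + 1/(-294402 + (-24)**2*29)) = sqrt(-15244 + 1/(-294402 + 576*29)) = sqrt(-15244 + 1/(-294402 + 16704)) = sqrt(-15244 + 1/(-277698)) = sqrt(-15244 - 1/277698) = sqrt(-4233228313/277698) = I*sqrt(1175559036063474)/277698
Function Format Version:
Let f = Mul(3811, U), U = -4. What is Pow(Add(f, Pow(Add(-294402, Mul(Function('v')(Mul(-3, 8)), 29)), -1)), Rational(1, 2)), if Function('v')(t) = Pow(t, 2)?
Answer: Mul(Rational(1, 277698), I, Pow(1175559036063474, Rational(1, 2))) ≈ Mul(123.47, I)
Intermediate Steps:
f = -15244 (f = Mul(3811, -4) = -15244)
Pow(Add(f, Pow(Add(-294402, Mul(Function('v')(Mul(-3, 8)), 29)), -1)), Rational(1, 2)) = Pow(Add(-15244, Pow(Add(-294402, Mul(Pow(Mul(-3, 8), 2), 29)), -1)), Rational(1, 2)) = Pow(Add(-15244, Pow(Add(-294402, Mul(Pow(-24, 2), 29)), -1)), Rational(1, 2)) = Pow(Add(-15244, Pow(Add(-294402, Mul(576, 29)), -1)), Rational(1, 2)) = Pow(Add(-15244, Pow(Add(-294402, 16704), -1)), Rational(1, 2)) = Pow(Add(-15244, Pow(-277698, -1)), Rational(1, 2)) = Pow(Add(-15244, Rational(-1, 277698)), Rational(1, 2)) = Pow(Rational(-4233228313, 277698), Rational(1, 2)) = Mul(Rational(1, 277698), I, Pow(1175559036063474, Rational(1, 2)))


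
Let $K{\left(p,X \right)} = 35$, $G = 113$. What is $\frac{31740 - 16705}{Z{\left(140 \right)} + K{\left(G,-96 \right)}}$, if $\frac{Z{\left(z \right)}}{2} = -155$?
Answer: $- \frac{3007}{55} \approx -54.673$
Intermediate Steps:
$Z{\left(z \right)} = -310$ ($Z{\left(z \right)} = 2 \left(-155\right) = -310$)
$\frac{31740 - 16705}{Z{\left(140 \right)} + K{\left(G,-96 \right)}} = \frac{31740 - 16705}{-310 + 35} = \frac{15035}{-275} = 15035 \left(- \frac{1}{275}\right) = - \frac{3007}{55}$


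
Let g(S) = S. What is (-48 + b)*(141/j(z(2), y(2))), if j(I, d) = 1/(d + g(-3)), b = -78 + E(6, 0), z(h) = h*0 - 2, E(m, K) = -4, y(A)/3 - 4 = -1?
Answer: -109980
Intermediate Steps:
y(A) = 9 (y(A) = 12 + 3*(-1) = 12 - 3 = 9)
z(h) = -2 (z(h) = 0 - 2 = -2)
b = -82 (b = -78 - 4 = -82)
j(I, d) = 1/(-3 + d) (j(I, d) = 1/(d - 3) = 1/(-3 + d))
(-48 + b)*(141/j(z(2), y(2))) = (-48 - 82)*(141/(1/(-3 + 9))) = -18330/(1/6) = -18330/1/6 = -18330*6 = -130*846 = -109980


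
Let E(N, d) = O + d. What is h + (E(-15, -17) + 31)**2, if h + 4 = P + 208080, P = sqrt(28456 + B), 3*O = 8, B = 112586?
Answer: 1875184/9 + sqrt(141042) ≈ 2.0873e+5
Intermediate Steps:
O = 8/3 (O = (1/3)*8 = 8/3 ≈ 2.6667)
P = sqrt(141042) (P = sqrt(28456 + 112586) = sqrt(141042) ≈ 375.56)
E(N, d) = 8/3 + d
h = 208076 + sqrt(141042) (h = -4 + (sqrt(141042) + 208080) = -4 + (208080 + sqrt(141042)) = 208076 + sqrt(141042) ≈ 2.0845e+5)
h + (E(-15, -17) + 31)**2 = (208076 + sqrt(141042)) + ((8/3 - 17) + 31)**2 = (208076 + sqrt(141042)) + (-43/3 + 31)**2 = (208076 + sqrt(141042)) + (50/3)**2 = (208076 + sqrt(141042)) + 2500/9 = 1875184/9 + sqrt(141042)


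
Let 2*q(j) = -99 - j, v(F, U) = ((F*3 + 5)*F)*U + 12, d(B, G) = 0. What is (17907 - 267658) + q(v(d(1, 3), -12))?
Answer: -499613/2 ≈ -2.4981e+5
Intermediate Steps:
v(F, U) = 12 + F*U*(5 + 3*F) (v(F, U) = ((3*F + 5)*F)*U + 12 = ((5 + 3*F)*F)*U + 12 = (F*(5 + 3*F))*U + 12 = F*U*(5 + 3*F) + 12 = 12 + F*U*(5 + 3*F))
q(j) = -99/2 - j/2 (q(j) = (-99 - j)/2 = -99/2 - j/2)
(17907 - 267658) + q(v(d(1, 3), -12)) = (17907 - 267658) + (-99/2 - (12 + 3*(-12)*0² + 5*0*(-12))/2) = -249751 + (-99/2 - (12 + 3*(-12)*0 + 0)/2) = -249751 + (-99/2 - (12 + 0 + 0)/2) = -249751 + (-99/2 - ½*12) = -249751 + (-99/2 - 6) = -249751 - 111/2 = -499613/2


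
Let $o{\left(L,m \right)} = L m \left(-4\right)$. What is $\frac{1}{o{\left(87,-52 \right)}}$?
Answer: $\frac{1}{18096} \approx 5.5261 \cdot 10^{-5}$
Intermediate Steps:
$o{\left(L,m \right)} = - 4 L m$
$\frac{1}{o{\left(87,-52 \right)}} = \frac{1}{\left(-4\right) 87 \left(-52\right)} = \frac{1}{18096}$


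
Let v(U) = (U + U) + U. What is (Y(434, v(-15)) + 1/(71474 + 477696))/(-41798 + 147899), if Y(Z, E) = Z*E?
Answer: -10725290099/58267486170 ≈ -0.18407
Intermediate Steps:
v(U) = 3*U (v(U) = 2*U + U = 3*U)
Y(Z, E) = E*Z
(Y(434, v(-15)) + 1/(71474 + 477696))/(-41798 + 147899) = ((3*(-15))*434 + 1/(71474 + 477696))/(-41798 + 147899) = (-45*434 + 1/549170)/106101 = (-19530 + 1/549170)*(1/106101) = -10725290099/549170*1/106101 = -10725290099/58267486170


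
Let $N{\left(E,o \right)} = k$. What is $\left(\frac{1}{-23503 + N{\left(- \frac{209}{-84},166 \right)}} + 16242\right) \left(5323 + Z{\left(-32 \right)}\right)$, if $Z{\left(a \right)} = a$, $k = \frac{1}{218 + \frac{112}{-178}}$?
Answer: $\frac{273247141941544}{3179643} \approx 8.5936 \cdot 10^{7}$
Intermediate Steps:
$k = \frac{89}{19346}$ ($k = \frac{1}{218 + 112 \left(- \frac{1}{178}\right)} = \frac{1}{218 - \frac{56}{89}} = \frac{1}{\frac{19346}{89}} = \frac{89}{19346} \approx 0.0046004$)
$N{\left(E,o \right)} = \frac{89}{19346}$
$\left(\frac{1}{-23503 + N{\left(- \frac{209}{-84},166 \right)}} + 16242\right) \left(5323 + Z{\left(-32 \right)}\right) = \left(\frac{1}{-23503 + \frac{89}{19346}} + 16242\right) \left(5323 - 32\right) = \left(\frac{1}{- \frac{454688949}{19346}} + 16242\right) 5291 = \left(- \frac{19346}{454688949} + 16242\right) 5291 = \frac{7385057890312}{454688949} \cdot 5291 = \frac{273247141941544}{3179643}$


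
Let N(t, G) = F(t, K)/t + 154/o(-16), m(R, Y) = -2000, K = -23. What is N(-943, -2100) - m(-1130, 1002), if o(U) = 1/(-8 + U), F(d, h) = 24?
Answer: -1599352/943 ≈ -1696.0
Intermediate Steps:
N(t, G) = -3696 + 24/t (N(t, G) = 24/t + 154/(1/(-8 - 16)) = 24/t + 154/(1/(-24)) = 24/t + 154/(-1/24) = 24/t + 154*(-24) = 24/t - 3696 = -3696 + 24/t)
N(-943, -2100) - m(-1130, 1002) = (-3696 + 24/(-943)) - 1*(-2000) = (-3696 + 24*(-1/943)) + 2000 = (-3696 - 24/943) + 2000 = -3485352/943 + 2000 = -1599352/943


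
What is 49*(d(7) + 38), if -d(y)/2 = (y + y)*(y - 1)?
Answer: -6370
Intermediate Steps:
d(y) = -4*y*(-1 + y) (d(y) = -2*(y + y)*(y - 1) = -2*2*y*(-1 + y) = -4*y*(-1 + y))
49*(d(7) + 38) = 49*(4*7*(1 - 1*7) + 38) = 49*(4*7*(1 - 7) + 38) = 49*(4*7*(-6) + 38) = 49*(-168 + 38) = 49*(-130) = -6370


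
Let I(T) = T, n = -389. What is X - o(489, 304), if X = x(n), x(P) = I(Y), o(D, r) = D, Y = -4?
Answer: -493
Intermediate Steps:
x(P) = -4
X = -4
X - o(489, 304) = -4 - 1*489 = -4 - 489 = -493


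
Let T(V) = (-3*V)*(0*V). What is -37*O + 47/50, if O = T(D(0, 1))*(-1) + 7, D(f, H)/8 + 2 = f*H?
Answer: -12903/50 ≈ -258.06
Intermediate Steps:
D(f, H) = -16 + 8*H*f (D(f, H) = -16 + 8*(f*H) = -16 + 8*(H*f) = -16 + 8*H*f)
T(V) = 0 (T(V) = -3*V*0 = 0)
O = 7 (O = 0*(-1) + 7 = 0 + 7 = 7)
-37*O + 47/50 = -37*7 + 47/50 = -259 + 47*(1/50) = -259 + 47/50 = -12903/50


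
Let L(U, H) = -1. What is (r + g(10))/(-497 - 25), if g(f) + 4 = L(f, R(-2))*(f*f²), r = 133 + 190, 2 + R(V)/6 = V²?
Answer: 227/174 ≈ 1.3046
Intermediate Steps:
R(V) = -12 + 6*V²
r = 323
g(f) = -4 - f³ (g(f) = -4 - f*f² = -4 - f³)
(r + g(10))/(-497 - 25) = (323 + (-4 - 1*10³))/(-497 - 25) = (323 + (-4 - 1*1000))/(-522) = (323 + (-4 - 1000))*(-1/522) = (323 - 1004)*(-1/522) = -681*(-1/522) = 227/174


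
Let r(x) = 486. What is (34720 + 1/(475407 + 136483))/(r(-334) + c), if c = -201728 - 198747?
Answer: -21244820801/244749269210 ≈ -0.086802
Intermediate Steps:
c = -400475
(34720 + 1/(475407 + 136483))/(r(-334) + c) = (34720 + 1/(475407 + 136483))/(486 - 400475) = (34720 + 1/611890)/(-399989) = (34720 + 1/611890)*(-1/399989) = (21244820801/611890)*(-1/399989) = -21244820801/244749269210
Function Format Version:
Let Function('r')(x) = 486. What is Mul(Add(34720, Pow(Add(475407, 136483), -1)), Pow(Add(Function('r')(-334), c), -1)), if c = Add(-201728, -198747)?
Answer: Rational(-21244820801, 244749269210) ≈ -0.086802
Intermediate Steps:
c = -400475
Mul(Add(34720, Pow(Add(475407, 136483), -1)), Pow(Add(Function('r')(-334), c), -1)) = Mul(Add(34720, Pow(Add(475407, 136483), -1)), Pow(Add(486, -400475), -1)) = Mul(Add(34720, Pow(611890, -1)), Pow(-399989, -1)) = Mul(Add(34720, Rational(1, 611890)), Rational(-1, 399989)) = Mul(Rational(21244820801, 611890), Rational(-1, 399989)) = Rational(-21244820801, 244749269210)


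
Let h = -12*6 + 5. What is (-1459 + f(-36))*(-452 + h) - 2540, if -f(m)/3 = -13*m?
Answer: 1483357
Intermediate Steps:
f(m) = 39*m (f(m) = -(-39)*m = 39*m)
h = -67 (h = -72 + 5 = -67)
(-1459 + f(-36))*(-452 + h) - 2540 = (-1459 + 39*(-36))*(-452 - 67) - 2540 = (-1459 - 1404)*(-519) - 2540 = -2863*(-519) - 2540 = 1485897 - 2540 = 1483357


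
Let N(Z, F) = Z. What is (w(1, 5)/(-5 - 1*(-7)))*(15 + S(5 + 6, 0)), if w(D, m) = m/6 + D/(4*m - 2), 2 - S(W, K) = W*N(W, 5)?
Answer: -416/9 ≈ -46.222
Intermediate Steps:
S(W, K) = 2 - W**2 (S(W, K) = 2 - W*W = 2 - W**2)
w(D, m) = m/6 + D/(-2 + 4*m) (w(D, m) = m*(1/6) + D/(-2 + 4*m) = m/6 + D/(-2 + 4*m))
(w(1, 5)/(-5 - 1*(-7)))*(15 + S(5 + 6, 0)) = (((-1*5 + 2*5**2 + 3*1)/(6*(-1 + 2*5)))/(-5 - 1*(-7)))*(15 + (2 - (5 + 6)**2)) = (((-5 + 2*25 + 3)/(6*(-1 + 10)))/(-5 + 7))*(15 + (2 - 1*11**2)) = (((1/6)*(-5 + 50 + 3)/9)/2)*(15 + (2 - 1*121)) = (((1/6)*(1/9)*48)*(1/2))*(15 + (2 - 121)) = ((8/9)*(1/2))*(15 - 119) = (4/9)*(-104) = -416/9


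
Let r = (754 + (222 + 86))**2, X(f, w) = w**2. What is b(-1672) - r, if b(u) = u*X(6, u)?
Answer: -4675344292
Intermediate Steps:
b(u) = u**3 (b(u) = u*u**2 = u**3)
r = 1127844 (r = (754 + 308)**2 = 1062**2 = 1127844)
b(-1672) - r = (-1672)**3 - 1*1127844 = -4674216448 - 1127844 = -4675344292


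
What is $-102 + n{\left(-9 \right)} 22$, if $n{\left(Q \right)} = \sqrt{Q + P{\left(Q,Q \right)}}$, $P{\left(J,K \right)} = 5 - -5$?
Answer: $-80$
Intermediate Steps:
$P{\left(J,K \right)} = 10$ ($P{\left(J,K \right)} = 5 + 5 = 10$)
$n{\left(Q \right)} = \sqrt{10 + Q}$ ($n{\left(Q \right)} = \sqrt{Q + 10} = \sqrt{10 + Q}$)
$-102 + n{\left(-9 \right)} 22 = -102 + \sqrt{10 - 9} \cdot 22 = -102 + \sqrt{1} \cdot 22 = -102 + 1 \cdot 22 = -102 + 22 = -80$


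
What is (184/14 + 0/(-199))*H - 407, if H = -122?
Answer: -14073/7 ≈ -2010.4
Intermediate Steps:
(184/14 + 0/(-199))*H - 407 = (184/14 + 0/(-199))*(-122) - 407 = (184*(1/14) + 0*(-1/199))*(-122) - 407 = (92/7 + 0)*(-122) - 407 = (92/7)*(-122) - 407 = -11224/7 - 407 = -14073/7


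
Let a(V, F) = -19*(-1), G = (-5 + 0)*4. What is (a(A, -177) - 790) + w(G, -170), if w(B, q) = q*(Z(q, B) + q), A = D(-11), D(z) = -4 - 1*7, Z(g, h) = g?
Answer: 57029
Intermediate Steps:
D(z) = -11 (D(z) = -4 - 7 = -11)
A = -11
G = -20 (G = -5*4 = -20)
a(V, F) = 19
w(B, q) = 2*q² (w(B, q) = q*(q + q) = q*(2*q) = 2*q²)
(a(A, -177) - 790) + w(G, -170) = (19 - 790) + 2*(-170)² = -771 + 2*28900 = -771 + 57800 = 57029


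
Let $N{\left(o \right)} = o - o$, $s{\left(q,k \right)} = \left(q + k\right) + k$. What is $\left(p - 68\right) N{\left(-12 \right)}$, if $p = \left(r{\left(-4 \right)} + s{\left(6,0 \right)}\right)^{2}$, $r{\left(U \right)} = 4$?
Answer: $0$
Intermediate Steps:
$s{\left(q,k \right)} = q + 2 k$ ($s{\left(q,k \right)} = \left(k + q\right) + k = q + 2 k$)
$N{\left(o \right)} = 0$
$p = 100$ ($p = \left(4 + \left(6 + 2 \cdot 0\right)\right)^{2} = \left(4 + \left(6 + 0\right)\right)^{2} = \left(4 + 6\right)^{2} = 10^{2} = 100$)
$\left(p - 68\right) N{\left(-12 \right)} = \left(100 - 68\right) 0 = 32 \cdot 0 = 0$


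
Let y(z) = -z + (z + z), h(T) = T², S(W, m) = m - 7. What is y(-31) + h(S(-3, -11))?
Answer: 293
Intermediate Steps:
S(W, m) = -7 + m
y(z) = z (y(z) = -z + 2*z = z)
y(-31) + h(S(-3, -11)) = -31 + (-7 - 11)² = -31 + (-18)² = -31 + 324 = 293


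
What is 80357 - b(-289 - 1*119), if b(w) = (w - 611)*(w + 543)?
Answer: 217922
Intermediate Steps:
b(w) = (-611 + w)*(543 + w)
80357 - b(-289 - 1*119) = 80357 - (-331773 + (-289 - 1*119)**2 - 68*(-289 - 1*119)) = 80357 - (-331773 + (-289 - 119)**2 - 68*(-289 - 119)) = 80357 - (-331773 + (-408)**2 - 68*(-408)) = 80357 - (-331773 + 166464 + 27744) = 80357 - 1*(-137565) = 80357 + 137565 = 217922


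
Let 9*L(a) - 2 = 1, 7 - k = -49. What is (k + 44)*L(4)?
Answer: 100/3 ≈ 33.333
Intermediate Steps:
k = 56 (k = 7 - 1*(-49) = 7 + 49 = 56)
L(a) = ⅓ (L(a) = 2/9 + (⅑)*1 = 2/9 + ⅑ = ⅓)
(k + 44)*L(4) = (56 + 44)*(⅓) = 100*(⅓) = 100/3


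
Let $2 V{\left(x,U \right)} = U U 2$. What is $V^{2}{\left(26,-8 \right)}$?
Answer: $4096$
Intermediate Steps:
$V{\left(x,U \right)} = U^{2}$ ($V{\left(x,U \right)} = \frac{U U 2}{2} = \frac{U^{2} \cdot 2}{2} = \frac{2 U^{2}}{2} = U^{2}$)
$V^{2}{\left(26,-8 \right)} = \left(\left(-8\right)^{2}\right)^{2} = 64^{2} = 4096$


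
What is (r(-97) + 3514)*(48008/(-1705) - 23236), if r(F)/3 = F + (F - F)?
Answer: -11621958684/155 ≈ -7.4980e+7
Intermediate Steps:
r(F) = 3*F (r(F) = 3*(F + (F - F)) = 3*(F + 0) = 3*F)
(r(-97) + 3514)*(48008/(-1705) - 23236) = (3*(-97) + 3514)*(48008/(-1705) - 23236) = (-291 + 3514)*(48008*(-1/1705) - 23236) = 3223*(-48008/1705 - 23236) = 3223*(-39665388/1705) = -11621958684/155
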